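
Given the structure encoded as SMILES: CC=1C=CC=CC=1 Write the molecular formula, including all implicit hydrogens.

C7H8

Walk through each heavy atom and fill implicit hydrogens from standard valence (C 4, N 3, O 2, S 2, halogen 1):
  atom 1: C, bond orders sum to 1 (valence 4) → 3 H
  atom 2: C, bond orders sum to 4 (valence 4) → 0 H
  atom 3: C, bond orders sum to 3 (valence 4) → 1 H
  atom 4: C, bond orders sum to 3 (valence 4) → 1 H
  atom 5: C, bond orders sum to 3 (valence 4) → 1 H
  atom 6: C, bond orders sum to 3 (valence 4) → 1 H
  atom 7: C, bond orders sum to 3 (valence 4) → 1 H
Totals → C:7, H:8.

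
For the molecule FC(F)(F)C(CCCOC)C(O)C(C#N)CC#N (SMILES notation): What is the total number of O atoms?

Scan the SMILES for O atoms (remember two-letter symbols like Cl and Br are single atoms).
Oxygen count: 2.

2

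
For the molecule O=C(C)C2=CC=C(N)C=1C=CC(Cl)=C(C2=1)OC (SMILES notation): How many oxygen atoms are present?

2

Scan the SMILES for O atoms (remember two-letter symbols like Cl and Br are single atoms).
Oxygen count: 2.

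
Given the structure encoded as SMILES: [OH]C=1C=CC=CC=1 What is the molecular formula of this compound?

C6H6O

Walk through each heavy atom and fill implicit hydrogens from standard valence (C 4, N 3, O 2, S 2, halogen 1):
  atom 1: O with explicit H count 1
  atom 2: C, bond orders sum to 4 (valence 4) → 0 H
  atom 3: C, bond orders sum to 3 (valence 4) → 1 H
  atom 4: C, bond orders sum to 3 (valence 4) → 1 H
  atom 5: C, bond orders sum to 3 (valence 4) → 1 H
  atom 6: C, bond orders sum to 3 (valence 4) → 1 H
  atom 7: C, bond orders sum to 3 (valence 4) → 1 H
Totals → C:6, H:6, O:1.
In Hill order: C6H6O.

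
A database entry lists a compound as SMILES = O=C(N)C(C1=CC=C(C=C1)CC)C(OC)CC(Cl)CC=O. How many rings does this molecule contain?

1

In SMILES, each pair of matching ring-closure digits denotes one ring-closing bond; the number of such bonds equals the number of independent rings.
Ring-closure bonds here: 1.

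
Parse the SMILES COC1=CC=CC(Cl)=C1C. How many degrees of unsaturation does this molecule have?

Degree of unsaturation = (number of rings) + (number of π bonds).
Ring closures in the SMILES: 1.
π bonds: 3 double bonds (each 1 DoU) → 3 DoU from unsaturation.
Total DoU = 1 + 3 = 4.

4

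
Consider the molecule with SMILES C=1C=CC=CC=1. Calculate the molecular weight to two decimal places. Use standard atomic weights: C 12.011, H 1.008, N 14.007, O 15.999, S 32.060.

78.11 g/mol

First, the molecular formula is C6H6 (counting implicit H from valence).
  C: 6 × 12.011 = 72.066
  H: 6 × 1.008 = 6.048
Sum: 6×12.011 + 6×1.008 = 78.114 → 78.11 g/mol.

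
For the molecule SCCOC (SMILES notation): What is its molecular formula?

C3H8OS

Walk through each heavy atom and fill implicit hydrogens from standard valence (C 4, N 3, O 2, S 2, halogen 1):
  atom 1: S, bond orders sum to 1 (valence 2) → 1 H
  atom 2: C, bond orders sum to 2 (valence 4) → 2 H
  atom 3: C, bond orders sum to 2 (valence 4) → 2 H
  atom 4: O, bond orders sum to 2 (valence 2) → 0 H
  atom 5: C, bond orders sum to 1 (valence 4) → 3 H
Totals → C:3, H:8, O:1, S:1.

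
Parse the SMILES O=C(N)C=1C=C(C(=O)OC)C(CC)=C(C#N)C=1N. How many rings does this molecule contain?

1

In SMILES, each pair of matching ring-closure digits denotes one ring-closing bond; the number of such bonds equals the number of independent rings.
Ring-closure bonds here: 1.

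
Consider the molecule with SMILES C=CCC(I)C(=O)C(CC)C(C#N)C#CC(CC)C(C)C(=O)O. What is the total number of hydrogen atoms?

Walk through each heavy atom and fill implicit hydrogens from standard valence (C 4, N 3, O 2, S 2, halogen 1):
  atom 1: C, bond orders sum to 2 (valence 4) → 2 H
  atom 2: C, bond orders sum to 3 (valence 4) → 1 H
  atom 3: C, bond orders sum to 2 (valence 4) → 2 H
  atom 4: C, bond orders sum to 3 (valence 4) → 1 H
  atom 5: I (halogen, monovalent) → 0 H
  atom 6: C, bond orders sum to 4 (valence 4) → 0 H
  atom 7: O, bond orders sum to 2 (valence 2) → 0 H
  atom 8: C, bond orders sum to 3 (valence 4) → 1 H
  atom 9: C, bond orders sum to 2 (valence 4) → 2 H
  atom 10: C, bond orders sum to 1 (valence 4) → 3 H
  atom 11: C, bond orders sum to 3 (valence 4) → 1 H
  atom 12: C, bond orders sum to 4 (valence 4) → 0 H
  atom 13: N, bond orders sum to 3 (valence 3) → 0 H
  atom 14: C, bond orders sum to 4 (valence 4) → 0 H
  atom 15: C, bond orders sum to 4 (valence 4) → 0 H
  atom 16: C, bond orders sum to 3 (valence 4) → 1 H
  atom 17: C, bond orders sum to 2 (valence 4) → 2 H
  atom 18: C, bond orders sum to 1 (valence 4) → 3 H
  atom 19: C, bond orders sum to 3 (valence 4) → 1 H
  atom 20: C, bond orders sum to 1 (valence 4) → 3 H
  atom 21: C, bond orders sum to 4 (valence 4) → 0 H
  atom 22: O, bond orders sum to 2 (valence 2) → 0 H
  atom 23: O, bond orders sum to 1 (valence 2) → 1 H
Total hydrogens: 24.

24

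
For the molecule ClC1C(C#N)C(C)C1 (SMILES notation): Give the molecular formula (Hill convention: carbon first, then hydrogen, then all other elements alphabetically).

C6H8ClN

Walk through each heavy atom and fill implicit hydrogens from standard valence (C 4, N 3, O 2, S 2, halogen 1):
  atom 1: Cl (halogen, monovalent) → 0 H
  atom 2: C, bond orders sum to 3 (valence 4) → 1 H
  atom 3: C, bond orders sum to 3 (valence 4) → 1 H
  atom 4: C, bond orders sum to 4 (valence 4) → 0 H
  atom 5: N, bond orders sum to 3 (valence 3) → 0 H
  atom 6: C, bond orders sum to 3 (valence 4) → 1 H
  atom 7: C, bond orders sum to 1 (valence 4) → 3 H
  atom 8: C, bond orders sum to 2 (valence 4) → 2 H
Totals → C:6, H:8, Cl:1, N:1.
In Hill order: C6H8ClN.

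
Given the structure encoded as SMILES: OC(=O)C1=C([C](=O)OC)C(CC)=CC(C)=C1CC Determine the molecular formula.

Walk through each heavy atom and fill implicit hydrogens from standard valence (C 4, N 3, O 2, S 2, halogen 1):
  atom 1: O, bond orders sum to 1 (valence 2) → 1 H
  atom 2: C, bond orders sum to 4 (valence 4) → 0 H
  atom 3: O, bond orders sum to 2 (valence 2) → 0 H
  atom 4: C, bond orders sum to 4 (valence 4) → 0 H
  atom 5: C, bond orders sum to 4 (valence 4) → 0 H
  atom 6: C with explicit H count 0
  atom 7: O, bond orders sum to 2 (valence 2) → 0 H
  atom 8: O, bond orders sum to 2 (valence 2) → 0 H
  atom 9: C, bond orders sum to 1 (valence 4) → 3 H
  atom 10: C, bond orders sum to 4 (valence 4) → 0 H
  atom 11: C, bond orders sum to 2 (valence 4) → 2 H
  atom 12: C, bond orders sum to 1 (valence 4) → 3 H
  atom 13: C, bond orders sum to 3 (valence 4) → 1 H
  atom 14: C, bond orders sum to 4 (valence 4) → 0 H
  atom 15: C, bond orders sum to 1 (valence 4) → 3 H
  atom 16: C, bond orders sum to 4 (valence 4) → 0 H
  atom 17: C, bond orders sum to 2 (valence 4) → 2 H
  atom 18: C, bond orders sum to 1 (valence 4) → 3 H
Totals → C:14, H:18, O:4.

C14H18O4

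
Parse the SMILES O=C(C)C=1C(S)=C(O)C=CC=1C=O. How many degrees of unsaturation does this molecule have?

Molecular formula: C9H8O3S.
DoU = (2C + 2 + N − H − X) / 2, where X is the halogen count and O/S are ignored.
    = (2·9 + 2 + 0 − 8 − 0) / 2 = 12 / 2 = 6.

6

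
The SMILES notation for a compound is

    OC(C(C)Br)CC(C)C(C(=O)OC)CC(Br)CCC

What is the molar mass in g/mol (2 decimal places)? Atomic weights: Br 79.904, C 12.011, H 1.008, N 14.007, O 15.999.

First, the molecular formula is C14H26Br2O3 (counting implicit H from valence).
  Br: 2 × 79.904 = 159.808
  C: 14 × 12.011 = 168.154
  H: 26 × 1.008 = 26.208
  O: 3 × 15.999 = 47.997
Sum: 2×79.904 + 14×12.011 + 26×1.008 + 3×15.999 = 402.167 → 402.17 g/mol.

402.17 g/mol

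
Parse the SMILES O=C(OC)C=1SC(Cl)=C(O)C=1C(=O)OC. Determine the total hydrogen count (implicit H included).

7

Walk through each heavy atom and fill implicit hydrogens from standard valence (C 4, N 3, O 2, S 2, halogen 1):
  atom 1: O, bond orders sum to 2 (valence 2) → 0 H
  atom 2: C, bond orders sum to 4 (valence 4) → 0 H
  atom 3: O, bond orders sum to 2 (valence 2) → 0 H
  atom 4: C, bond orders sum to 1 (valence 4) → 3 H
  atom 5: C, bond orders sum to 4 (valence 4) → 0 H
  atom 6: S, bond orders sum to 2 (valence 2) → 0 H
  atom 7: C, bond orders sum to 4 (valence 4) → 0 H
  atom 8: Cl (halogen, monovalent) → 0 H
  atom 9: C, bond orders sum to 4 (valence 4) → 0 H
  atom 10: O, bond orders sum to 1 (valence 2) → 1 H
  atom 11: C, bond orders sum to 4 (valence 4) → 0 H
  atom 12: C, bond orders sum to 4 (valence 4) → 0 H
  atom 13: O, bond orders sum to 2 (valence 2) → 0 H
  atom 14: O, bond orders sum to 2 (valence 2) → 0 H
  atom 15: C, bond orders sum to 1 (valence 4) → 3 H
Total hydrogens: 7.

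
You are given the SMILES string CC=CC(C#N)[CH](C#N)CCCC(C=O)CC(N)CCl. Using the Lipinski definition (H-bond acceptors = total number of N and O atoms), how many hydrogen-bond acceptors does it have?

N atoms: 3; O atoms: 1.
Lipinski HBA = 3 + 1 = 4.

4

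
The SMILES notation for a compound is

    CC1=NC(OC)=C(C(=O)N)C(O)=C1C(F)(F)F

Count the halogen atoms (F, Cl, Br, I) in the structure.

Halogen atoms appear at heavy-atom positions 15, 16, 17 (3×F).
Other groups present: 1 amide, 1 ether, 1 hydroxyl.
Halogen count: 3.

3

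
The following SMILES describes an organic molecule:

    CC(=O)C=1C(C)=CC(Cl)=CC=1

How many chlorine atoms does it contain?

Scan the SMILES for Cl atoms (remember two-letter symbols like Cl and Br are single atoms).
Chlorine count: 1.

1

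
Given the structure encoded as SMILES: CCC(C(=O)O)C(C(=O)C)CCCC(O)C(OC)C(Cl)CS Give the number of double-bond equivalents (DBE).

Degree of unsaturation = (number of rings) + (number of π bonds).
Ring closures in the SMILES: 0.
π bonds: 2 double bonds (each 1 DoU) → 2 DoU from unsaturation.
Total DoU = 0 + 2 = 2.

2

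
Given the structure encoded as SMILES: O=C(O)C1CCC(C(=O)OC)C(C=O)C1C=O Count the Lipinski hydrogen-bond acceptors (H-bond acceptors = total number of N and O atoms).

N atoms: 0; O atoms: 6.
Lipinski HBA = 0 + 6 = 6.

6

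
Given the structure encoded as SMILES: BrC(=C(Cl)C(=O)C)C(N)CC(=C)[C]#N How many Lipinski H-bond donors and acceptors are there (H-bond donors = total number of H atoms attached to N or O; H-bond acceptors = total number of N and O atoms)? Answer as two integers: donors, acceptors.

2, 3

Donors: find every N or O and count the H atoms it carries.
  atom 6 (O): bond orders sum to 2 → 0 H
  atom 9 (N): bond orders sum to 1 → 2 H
  atom 14 (N): bond orders sum to 3 → 0 H
Lipinski HBD = 2.
Acceptors: N atoms = 2, O atoms = 1 → HBA = 3.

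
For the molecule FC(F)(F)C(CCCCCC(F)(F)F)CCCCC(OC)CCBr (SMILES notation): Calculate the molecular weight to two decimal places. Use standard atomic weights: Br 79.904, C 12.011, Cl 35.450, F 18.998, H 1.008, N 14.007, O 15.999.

429.28 g/mol

First, the molecular formula is C16H27BrF6O (counting implicit H from valence).
  Br: 1 × 79.904 = 79.904
  C: 16 × 12.011 = 192.176
  F: 6 × 18.998 = 113.988
  H: 27 × 1.008 = 27.216
  O: 1 × 15.999 = 15.999
Sum: 1×79.904 + 16×12.011 + 6×18.998 + 27×1.008 + 1×15.999 = 429.283 → 429.28 g/mol.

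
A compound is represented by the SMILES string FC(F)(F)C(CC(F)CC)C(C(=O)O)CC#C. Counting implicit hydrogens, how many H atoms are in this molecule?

14

Walk through each heavy atom and fill implicit hydrogens from standard valence (C 4, N 3, O 2, S 2, halogen 1):
  atom 1: F (halogen, monovalent) → 0 H
  atom 2: C, bond orders sum to 4 (valence 4) → 0 H
  atom 3: F (halogen, monovalent) → 0 H
  atom 4: F (halogen, monovalent) → 0 H
  atom 5: C, bond orders sum to 3 (valence 4) → 1 H
  atom 6: C, bond orders sum to 2 (valence 4) → 2 H
  atom 7: C, bond orders sum to 3 (valence 4) → 1 H
  atom 8: F (halogen, monovalent) → 0 H
  atom 9: C, bond orders sum to 2 (valence 4) → 2 H
  atom 10: C, bond orders sum to 1 (valence 4) → 3 H
  atom 11: C, bond orders sum to 3 (valence 4) → 1 H
  atom 12: C, bond orders sum to 4 (valence 4) → 0 H
  atom 13: O, bond orders sum to 2 (valence 2) → 0 H
  atom 14: O, bond orders sum to 1 (valence 2) → 1 H
  atom 15: C, bond orders sum to 2 (valence 4) → 2 H
  atom 16: C, bond orders sum to 4 (valence 4) → 0 H
  atom 17: C, bond orders sum to 3 (valence 4) → 1 H
Total hydrogens: 14.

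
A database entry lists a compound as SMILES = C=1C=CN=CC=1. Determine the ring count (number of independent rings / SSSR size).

1

In SMILES, each pair of matching ring-closure digits denotes one ring-closing bond; the number of such bonds equals the number of independent rings.
Ring-closure bonds here: 1.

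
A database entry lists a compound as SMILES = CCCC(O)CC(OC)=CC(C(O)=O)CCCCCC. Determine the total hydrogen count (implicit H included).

Walk through each heavy atom and fill implicit hydrogens from standard valence (C 4, N 3, O 2, S 2, halogen 1):
  atom 1: C, bond orders sum to 1 (valence 4) → 3 H
  atom 2: C, bond orders sum to 2 (valence 4) → 2 H
  atom 3: C, bond orders sum to 2 (valence 4) → 2 H
  atom 4: C, bond orders sum to 3 (valence 4) → 1 H
  atom 5: O, bond orders sum to 1 (valence 2) → 1 H
  atom 6: C, bond orders sum to 2 (valence 4) → 2 H
  atom 7: C, bond orders sum to 4 (valence 4) → 0 H
  atom 8: O, bond orders sum to 2 (valence 2) → 0 H
  atom 9: C, bond orders sum to 1 (valence 4) → 3 H
  atom 10: C, bond orders sum to 3 (valence 4) → 1 H
  atom 11: C, bond orders sum to 3 (valence 4) → 1 H
  atom 12: C, bond orders sum to 4 (valence 4) → 0 H
  atom 13: O, bond orders sum to 1 (valence 2) → 1 H
  atom 14: O, bond orders sum to 2 (valence 2) → 0 H
  atom 15: C, bond orders sum to 2 (valence 4) → 2 H
  atom 16: C, bond orders sum to 2 (valence 4) → 2 H
  atom 17: C, bond orders sum to 2 (valence 4) → 2 H
  atom 18: C, bond orders sum to 2 (valence 4) → 2 H
  atom 19: C, bond orders sum to 2 (valence 4) → 2 H
  atom 20: C, bond orders sum to 1 (valence 4) → 3 H
Total hydrogens: 30.

30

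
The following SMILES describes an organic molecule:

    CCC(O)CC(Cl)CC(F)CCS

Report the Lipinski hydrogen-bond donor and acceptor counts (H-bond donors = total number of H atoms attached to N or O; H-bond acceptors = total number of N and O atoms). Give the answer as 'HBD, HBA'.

Donors: find every N or O and count the H atoms it carries.
  atom 4 (O): bond orders sum to 1 → 1 H
Lipinski HBD = 1.
Acceptors: N atoms = 0, O atoms = 1 → HBA = 1.

1, 1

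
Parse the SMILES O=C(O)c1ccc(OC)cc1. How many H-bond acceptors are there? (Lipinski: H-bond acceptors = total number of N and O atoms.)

N atoms: 0; O atoms: 3.
Lipinski HBA = 0 + 3 = 3.

3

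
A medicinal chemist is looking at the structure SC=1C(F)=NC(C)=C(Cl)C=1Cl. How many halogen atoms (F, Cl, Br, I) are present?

Halogen atoms appear at heavy-atom positions 4, 9, 11 (2×Cl, 1×F).
Other groups present: 1 thiol.
Halogen count: 3.

3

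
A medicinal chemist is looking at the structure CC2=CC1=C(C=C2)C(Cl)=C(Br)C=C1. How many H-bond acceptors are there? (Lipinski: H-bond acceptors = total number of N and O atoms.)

0

N atoms: 0; O atoms: 0.
Lipinski HBA = 0 + 0 = 0.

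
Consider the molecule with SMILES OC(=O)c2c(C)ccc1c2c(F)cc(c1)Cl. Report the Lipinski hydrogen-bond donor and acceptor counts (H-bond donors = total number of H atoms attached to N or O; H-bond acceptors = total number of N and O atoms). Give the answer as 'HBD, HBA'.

1, 2

Donors: find every N or O and count the H atoms it carries.
  atom 1 (O): bond orders sum to 1 → 1 H
  atom 3 (O): bond orders sum to 2 → 0 H
Lipinski HBD = 1.
Acceptors: N atoms = 0, O atoms = 2 → HBA = 2.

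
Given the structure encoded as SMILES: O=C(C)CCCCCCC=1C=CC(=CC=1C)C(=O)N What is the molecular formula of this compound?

Walk through each heavy atom and fill implicit hydrogens from standard valence (C 4, N 3, O 2, S 2, halogen 1):
  atom 1: O, bond orders sum to 2 (valence 2) → 0 H
  atom 2: C, bond orders sum to 4 (valence 4) → 0 H
  atom 3: C, bond orders sum to 1 (valence 4) → 3 H
  atom 4: C, bond orders sum to 2 (valence 4) → 2 H
  atom 5: C, bond orders sum to 2 (valence 4) → 2 H
  atom 6: C, bond orders sum to 2 (valence 4) → 2 H
  atom 7: C, bond orders sum to 2 (valence 4) → 2 H
  atom 8: C, bond orders sum to 2 (valence 4) → 2 H
  atom 9: C, bond orders sum to 2 (valence 4) → 2 H
  atom 10: C, bond orders sum to 4 (valence 4) → 0 H
  atom 11: C, bond orders sum to 3 (valence 4) → 1 H
  atom 12: C, bond orders sum to 3 (valence 4) → 1 H
  atom 13: C, bond orders sum to 4 (valence 4) → 0 H
  atom 14: C, bond orders sum to 3 (valence 4) → 1 H
  atom 15: C, bond orders sum to 4 (valence 4) → 0 H
  atom 16: C, bond orders sum to 1 (valence 4) → 3 H
  atom 17: C, bond orders sum to 4 (valence 4) → 0 H
  atom 18: O, bond orders sum to 2 (valence 2) → 0 H
  atom 19: N, bond orders sum to 1 (valence 3) → 2 H
Totals → C:16, H:23, N:1, O:2.

C16H23NO2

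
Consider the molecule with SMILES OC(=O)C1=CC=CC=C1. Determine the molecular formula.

Walk through each heavy atom and fill implicit hydrogens from standard valence (C 4, N 3, O 2, S 2, halogen 1):
  atom 1: O, bond orders sum to 1 (valence 2) → 1 H
  atom 2: C, bond orders sum to 4 (valence 4) → 0 H
  atom 3: O, bond orders sum to 2 (valence 2) → 0 H
  atom 4: C, bond orders sum to 4 (valence 4) → 0 H
  atom 5: C, bond orders sum to 3 (valence 4) → 1 H
  atom 6: C, bond orders sum to 3 (valence 4) → 1 H
  atom 7: C, bond orders sum to 3 (valence 4) → 1 H
  atom 8: C, bond orders sum to 3 (valence 4) → 1 H
  atom 9: C, bond orders sum to 3 (valence 4) → 1 H
Totals → C:7, H:6, O:2.

C7H6O2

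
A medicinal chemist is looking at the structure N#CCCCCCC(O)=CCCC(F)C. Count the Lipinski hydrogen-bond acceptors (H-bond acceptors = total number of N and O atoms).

2

N atoms: 1; O atoms: 1.
Lipinski HBA = 1 + 1 = 2.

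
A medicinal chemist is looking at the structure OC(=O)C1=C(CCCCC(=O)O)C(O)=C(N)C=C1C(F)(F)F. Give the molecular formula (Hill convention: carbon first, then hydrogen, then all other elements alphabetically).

C13H14F3NO5

Walk through each heavy atom and fill implicit hydrogens from standard valence (C 4, N 3, O 2, S 2, halogen 1):
  atom 1: O, bond orders sum to 1 (valence 2) → 1 H
  atom 2: C, bond orders sum to 4 (valence 4) → 0 H
  atom 3: O, bond orders sum to 2 (valence 2) → 0 H
  atom 4: C, bond orders sum to 4 (valence 4) → 0 H
  atom 5: C, bond orders sum to 4 (valence 4) → 0 H
  atom 6: C, bond orders sum to 2 (valence 4) → 2 H
  atom 7: C, bond orders sum to 2 (valence 4) → 2 H
  atom 8: C, bond orders sum to 2 (valence 4) → 2 H
  atom 9: C, bond orders sum to 2 (valence 4) → 2 H
  atom 10: C, bond orders sum to 4 (valence 4) → 0 H
  atom 11: O, bond orders sum to 2 (valence 2) → 0 H
  atom 12: O, bond orders sum to 1 (valence 2) → 1 H
  atom 13: C, bond orders sum to 4 (valence 4) → 0 H
  atom 14: O, bond orders sum to 1 (valence 2) → 1 H
  atom 15: C, bond orders sum to 4 (valence 4) → 0 H
  atom 16: N, bond orders sum to 1 (valence 3) → 2 H
  atom 17: C, bond orders sum to 3 (valence 4) → 1 H
  atom 18: C, bond orders sum to 4 (valence 4) → 0 H
  atom 19: C, bond orders sum to 4 (valence 4) → 0 H
  atom 20: F (halogen, monovalent) → 0 H
  atom 21: F (halogen, monovalent) → 0 H
  atom 22: F (halogen, monovalent) → 0 H
Totals → C:13, H:14, F:3, N:1, O:5.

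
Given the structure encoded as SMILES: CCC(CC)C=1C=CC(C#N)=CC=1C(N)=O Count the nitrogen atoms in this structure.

Scan the SMILES for N atoms (remember two-letter symbols like Cl and Br are single atoms).
Nitrogen count: 2.

2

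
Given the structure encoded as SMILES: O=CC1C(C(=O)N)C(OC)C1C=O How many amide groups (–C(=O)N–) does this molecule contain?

1

The amide motif appears at heavy-atom position 5 in the SMILES.
Other groups present: 2 aldehyde, 1 ether.
Amide count: 1.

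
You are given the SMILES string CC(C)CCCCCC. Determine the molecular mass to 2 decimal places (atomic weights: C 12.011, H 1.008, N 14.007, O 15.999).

128.26 g/mol

First, the molecular formula is C9H20 (counting implicit H from valence).
  C: 9 × 12.011 = 108.099
  H: 20 × 1.008 = 20.160
Sum: 9×12.011 + 20×1.008 = 128.259 → 128.26 g/mol.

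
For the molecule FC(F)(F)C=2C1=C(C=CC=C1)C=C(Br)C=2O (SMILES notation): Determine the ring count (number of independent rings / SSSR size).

2

In SMILES, each pair of matching ring-closure digits denotes one ring-closing bond; the number of such bonds equals the number of independent rings.
Ring-closure bonds here: 2.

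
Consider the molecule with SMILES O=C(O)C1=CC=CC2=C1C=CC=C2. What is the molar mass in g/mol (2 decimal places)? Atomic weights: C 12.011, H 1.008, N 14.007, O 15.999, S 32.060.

172.18 g/mol

First, the molecular formula is C11H8O2 (counting implicit H from valence).
  C: 11 × 12.011 = 132.121
  H: 8 × 1.008 = 8.064
  O: 2 × 15.999 = 31.998
Sum: 11×12.011 + 8×1.008 + 2×15.999 = 172.183 → 172.18 g/mol.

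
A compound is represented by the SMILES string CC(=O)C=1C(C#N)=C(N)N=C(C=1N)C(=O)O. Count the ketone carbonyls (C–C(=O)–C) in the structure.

1

The ketone motif appears at heavy-atom position 2 in the SMILES.
Other groups present: 1 carboxylic acid, 1 nitrile, 2 primary amine.
Ketone count: 1.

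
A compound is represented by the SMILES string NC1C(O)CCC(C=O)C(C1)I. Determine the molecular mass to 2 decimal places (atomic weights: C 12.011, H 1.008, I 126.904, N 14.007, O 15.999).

283.11 g/mol

First, the molecular formula is C8H14INO2 (counting implicit H from valence).
  C: 8 × 12.011 = 96.088
  H: 14 × 1.008 = 14.112
  I: 1 × 126.904 = 126.904
  N: 1 × 14.007 = 14.007
  O: 2 × 15.999 = 31.998
Sum: 8×12.011 + 14×1.008 + 1×126.904 + 1×14.007 + 2×15.999 = 283.109 → 283.11 g/mol.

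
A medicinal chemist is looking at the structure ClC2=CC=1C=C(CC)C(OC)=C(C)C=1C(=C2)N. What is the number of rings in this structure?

2

In SMILES, each pair of matching ring-closure digits denotes one ring-closing bond; the number of such bonds equals the number of independent rings.
Ring-closure bonds here: 2.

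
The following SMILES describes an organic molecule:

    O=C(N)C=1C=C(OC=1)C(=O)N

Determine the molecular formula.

Walk through each heavy atom and fill implicit hydrogens from standard valence (C 4, N 3, O 2, S 2, halogen 1):
  atom 1: O, bond orders sum to 2 (valence 2) → 0 H
  atom 2: C, bond orders sum to 4 (valence 4) → 0 H
  atom 3: N, bond orders sum to 1 (valence 3) → 2 H
  atom 4: C, bond orders sum to 4 (valence 4) → 0 H
  atom 5: C, bond orders sum to 3 (valence 4) → 1 H
  atom 6: C, bond orders sum to 4 (valence 4) → 0 H
  atom 7: O, bond orders sum to 2 (valence 2) → 0 H
  atom 8: C, bond orders sum to 3 (valence 4) → 1 H
  atom 9: C, bond orders sum to 4 (valence 4) → 0 H
  atom 10: O, bond orders sum to 2 (valence 2) → 0 H
  atom 11: N, bond orders sum to 1 (valence 3) → 2 H
Totals → C:6, H:6, N:2, O:3.
In Hill order: C6H6N2O3.

C6H6N2O3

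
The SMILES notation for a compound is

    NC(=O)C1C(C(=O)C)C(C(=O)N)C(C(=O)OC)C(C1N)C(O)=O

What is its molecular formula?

Walk through each heavy atom and fill implicit hydrogens from standard valence (C 4, N 3, O 2, S 2, halogen 1):
  atom 1: N, bond orders sum to 1 (valence 3) → 2 H
  atom 2: C, bond orders sum to 4 (valence 4) → 0 H
  atom 3: O, bond orders sum to 2 (valence 2) → 0 H
  atom 4: C, bond orders sum to 3 (valence 4) → 1 H
  atom 5: C, bond orders sum to 3 (valence 4) → 1 H
  atom 6: C, bond orders sum to 4 (valence 4) → 0 H
  atom 7: O, bond orders sum to 2 (valence 2) → 0 H
  atom 8: C, bond orders sum to 1 (valence 4) → 3 H
  atom 9: C, bond orders sum to 3 (valence 4) → 1 H
  atom 10: C, bond orders sum to 4 (valence 4) → 0 H
  atom 11: O, bond orders sum to 2 (valence 2) → 0 H
  atom 12: N, bond orders sum to 1 (valence 3) → 2 H
  atom 13: C, bond orders sum to 3 (valence 4) → 1 H
  atom 14: C, bond orders sum to 4 (valence 4) → 0 H
  atom 15: O, bond orders sum to 2 (valence 2) → 0 H
  atom 16: O, bond orders sum to 2 (valence 2) → 0 H
  atom 17: C, bond orders sum to 1 (valence 4) → 3 H
  atom 18: C, bond orders sum to 3 (valence 4) → 1 H
  atom 19: C, bond orders sum to 3 (valence 4) → 1 H
  atom 20: N, bond orders sum to 1 (valence 3) → 2 H
  atom 21: C, bond orders sum to 4 (valence 4) → 0 H
  atom 22: O, bond orders sum to 1 (valence 2) → 1 H
  atom 23: O, bond orders sum to 2 (valence 2) → 0 H
Totals → C:13, H:19, N:3, O:7.

C13H19N3O7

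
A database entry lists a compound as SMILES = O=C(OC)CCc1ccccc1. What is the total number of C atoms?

10

Count every carbon token in the SMILES (each C, including those in ring-closure positions and inside branches).
Carbon count: 10.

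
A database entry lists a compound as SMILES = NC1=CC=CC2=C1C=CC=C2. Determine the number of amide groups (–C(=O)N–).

0

Scan the SMILES for the amide motif — none present.
Groups that are present: 1 primary amine.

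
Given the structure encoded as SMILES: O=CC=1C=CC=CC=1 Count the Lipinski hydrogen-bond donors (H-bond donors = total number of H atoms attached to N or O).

Donors: find every N or O and count the H atoms it carries.
  atom 1 (O): bond orders sum to 2 → 0 H
Lipinski HBD = 0.

0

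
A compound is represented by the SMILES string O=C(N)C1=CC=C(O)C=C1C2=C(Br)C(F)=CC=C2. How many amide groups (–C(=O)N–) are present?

1

The amide motif appears at heavy-atom position 2 in the SMILES.
Other groups present: 1 hydroxyl.
Amide count: 1.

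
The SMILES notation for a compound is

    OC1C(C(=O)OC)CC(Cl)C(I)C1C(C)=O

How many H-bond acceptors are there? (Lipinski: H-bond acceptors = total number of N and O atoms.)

4

N atoms: 0; O atoms: 4.
Lipinski HBA = 0 + 4 = 4.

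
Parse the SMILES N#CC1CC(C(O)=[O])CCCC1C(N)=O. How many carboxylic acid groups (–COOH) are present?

The carboxylic acid motif appears at heavy-atom position 6 in the SMILES.
Other groups present: 1 amide, 1 nitrile.
Carboxylic acid count: 1.

1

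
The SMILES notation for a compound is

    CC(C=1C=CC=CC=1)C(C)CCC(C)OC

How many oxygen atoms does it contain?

Scan the SMILES for O atoms (remember two-letter symbols like Cl and Br are single atoms).
Oxygen count: 1.

1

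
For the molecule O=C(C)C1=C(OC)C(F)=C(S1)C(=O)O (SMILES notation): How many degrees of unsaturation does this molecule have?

5

Molecular formula: C8H7FO4S.
DoU = (2C + 2 + N − H − X) / 2, where X is the halogen count and O/S are ignored.
    = (2·8 + 2 + 0 − 7 − 1) / 2 = 10 / 2 = 5.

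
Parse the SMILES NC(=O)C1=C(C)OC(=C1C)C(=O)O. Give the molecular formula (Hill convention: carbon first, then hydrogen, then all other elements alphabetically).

Walk through each heavy atom and fill implicit hydrogens from standard valence (C 4, N 3, O 2, S 2, halogen 1):
  atom 1: N, bond orders sum to 1 (valence 3) → 2 H
  atom 2: C, bond orders sum to 4 (valence 4) → 0 H
  atom 3: O, bond orders sum to 2 (valence 2) → 0 H
  atom 4: C, bond orders sum to 4 (valence 4) → 0 H
  atom 5: C, bond orders sum to 4 (valence 4) → 0 H
  atom 6: C, bond orders sum to 1 (valence 4) → 3 H
  atom 7: O, bond orders sum to 2 (valence 2) → 0 H
  atom 8: C, bond orders sum to 4 (valence 4) → 0 H
  atom 9: C, bond orders sum to 4 (valence 4) → 0 H
  atom 10: C, bond orders sum to 1 (valence 4) → 3 H
  atom 11: C, bond orders sum to 4 (valence 4) → 0 H
  atom 12: O, bond orders sum to 2 (valence 2) → 0 H
  atom 13: O, bond orders sum to 1 (valence 2) → 1 H
Totals → C:8, H:9, N:1, O:4.

C8H9NO4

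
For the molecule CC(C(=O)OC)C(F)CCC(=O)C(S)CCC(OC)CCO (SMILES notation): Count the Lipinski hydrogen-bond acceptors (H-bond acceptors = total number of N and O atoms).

5

N atoms: 0; O atoms: 5.
Lipinski HBA = 0 + 5 = 5.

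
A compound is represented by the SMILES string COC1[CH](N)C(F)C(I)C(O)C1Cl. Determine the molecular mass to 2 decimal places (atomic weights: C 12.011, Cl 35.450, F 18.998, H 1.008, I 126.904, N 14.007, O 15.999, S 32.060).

First, the molecular formula is C7H12ClFINO2 (counting implicit H from valence).
  C: 7 × 12.011 = 84.077
  Cl: 1 × 35.450 = 35.450
  F: 1 × 18.998 = 18.998
  H: 12 × 1.008 = 12.096
  I: 1 × 126.904 = 126.904
  N: 1 × 14.007 = 14.007
  O: 2 × 15.999 = 31.998
Sum: 7×12.011 + 1×35.450 + 1×18.998 + 12×1.008 + 1×126.904 + 1×14.007 + 2×15.999 = 323.530 → 323.53 g/mol.

323.53 g/mol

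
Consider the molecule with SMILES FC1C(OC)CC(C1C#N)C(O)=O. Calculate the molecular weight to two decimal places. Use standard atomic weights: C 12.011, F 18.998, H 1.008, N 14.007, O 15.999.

First, the molecular formula is C8H10FNO3 (counting implicit H from valence).
  C: 8 × 12.011 = 96.088
  F: 1 × 18.998 = 18.998
  H: 10 × 1.008 = 10.080
  N: 1 × 14.007 = 14.007
  O: 3 × 15.999 = 47.997
Sum: 8×12.011 + 1×18.998 + 10×1.008 + 1×14.007 + 3×15.999 = 187.170 → 187.17 g/mol.

187.17 g/mol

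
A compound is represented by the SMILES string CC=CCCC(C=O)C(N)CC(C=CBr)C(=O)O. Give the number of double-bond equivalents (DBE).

Molecular formula: C13H20BrNO3.
DoU = (2C + 2 + N − H − X) / 2, where X is the halogen count and O/S are ignored.
    = (2·13 + 2 + 1 − 20 − 1) / 2 = 8 / 2 = 4.

4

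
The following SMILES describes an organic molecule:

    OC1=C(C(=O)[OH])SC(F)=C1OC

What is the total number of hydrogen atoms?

5

Walk through each heavy atom and fill implicit hydrogens from standard valence (C 4, N 3, O 2, S 2, halogen 1):
  atom 1: O, bond orders sum to 1 (valence 2) → 1 H
  atom 2: C, bond orders sum to 4 (valence 4) → 0 H
  atom 3: C, bond orders sum to 4 (valence 4) → 0 H
  atom 4: C, bond orders sum to 4 (valence 4) → 0 H
  atom 5: O, bond orders sum to 2 (valence 2) → 0 H
  atom 6: O with explicit H count 1
  atom 7: S, bond orders sum to 2 (valence 2) → 0 H
  atom 8: C, bond orders sum to 4 (valence 4) → 0 H
  atom 9: F (halogen, monovalent) → 0 H
  atom 10: C, bond orders sum to 4 (valence 4) → 0 H
  atom 11: O, bond orders sum to 2 (valence 2) → 0 H
  atom 12: C, bond orders sum to 1 (valence 4) → 3 H
Total hydrogens: 5.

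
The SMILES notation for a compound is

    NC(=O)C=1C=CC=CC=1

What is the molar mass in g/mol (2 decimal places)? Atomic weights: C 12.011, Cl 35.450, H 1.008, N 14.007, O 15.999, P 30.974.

First, the molecular formula is C7H7NO (counting implicit H from valence).
  C: 7 × 12.011 = 84.077
  H: 7 × 1.008 = 7.056
  N: 1 × 14.007 = 14.007
  O: 1 × 15.999 = 15.999
Sum: 7×12.011 + 7×1.008 + 1×14.007 + 1×15.999 = 121.139 → 121.14 g/mol.

121.14 g/mol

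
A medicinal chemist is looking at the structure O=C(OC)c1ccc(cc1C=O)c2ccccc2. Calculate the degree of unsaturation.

Molecular formula: C15H12O3.
DoU = (2C + 2 + N − H − X) / 2, where X is the halogen count and O/S are ignored.
    = (2·15 + 2 + 0 − 12 − 0) / 2 = 20 / 2 = 10.

10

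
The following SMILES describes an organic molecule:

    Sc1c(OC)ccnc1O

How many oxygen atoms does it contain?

2

Scan the SMILES for O atoms (remember two-letter symbols like Cl and Br are single atoms).
Oxygen count: 2.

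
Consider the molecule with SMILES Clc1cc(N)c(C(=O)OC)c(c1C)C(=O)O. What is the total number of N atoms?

Scan the SMILES for N atoms (remember two-letter symbols like Cl and Br are single atoms).
Nitrogen count: 1.

1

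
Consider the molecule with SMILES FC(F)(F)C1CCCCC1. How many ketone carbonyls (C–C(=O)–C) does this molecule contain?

Scan the SMILES for the ketone motif — none present.

0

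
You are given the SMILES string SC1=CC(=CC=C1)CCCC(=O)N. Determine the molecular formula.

C10H13NOS

Walk through each heavy atom and fill implicit hydrogens from standard valence (C 4, N 3, O 2, S 2, halogen 1):
  atom 1: S, bond orders sum to 1 (valence 2) → 1 H
  atom 2: C, bond orders sum to 4 (valence 4) → 0 H
  atom 3: C, bond orders sum to 3 (valence 4) → 1 H
  atom 4: C, bond orders sum to 4 (valence 4) → 0 H
  atom 5: C, bond orders sum to 3 (valence 4) → 1 H
  atom 6: C, bond orders sum to 3 (valence 4) → 1 H
  atom 7: C, bond orders sum to 3 (valence 4) → 1 H
  atom 8: C, bond orders sum to 2 (valence 4) → 2 H
  atom 9: C, bond orders sum to 2 (valence 4) → 2 H
  atom 10: C, bond orders sum to 2 (valence 4) → 2 H
  atom 11: C, bond orders sum to 4 (valence 4) → 0 H
  atom 12: O, bond orders sum to 2 (valence 2) → 0 H
  atom 13: N, bond orders sum to 1 (valence 3) → 2 H
Totals → C:10, H:13, N:1, O:1, S:1.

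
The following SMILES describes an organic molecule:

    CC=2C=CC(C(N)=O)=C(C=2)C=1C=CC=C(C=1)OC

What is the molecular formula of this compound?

Walk through each heavy atom and fill implicit hydrogens from standard valence (C 4, N 3, O 2, S 2, halogen 1):
  atom 1: C, bond orders sum to 1 (valence 4) → 3 H
  atom 2: C, bond orders sum to 4 (valence 4) → 0 H
  atom 3: C, bond orders sum to 3 (valence 4) → 1 H
  atom 4: C, bond orders sum to 3 (valence 4) → 1 H
  atom 5: C, bond orders sum to 4 (valence 4) → 0 H
  atom 6: C, bond orders sum to 4 (valence 4) → 0 H
  atom 7: N, bond orders sum to 1 (valence 3) → 2 H
  atom 8: O, bond orders sum to 2 (valence 2) → 0 H
  atom 9: C, bond orders sum to 4 (valence 4) → 0 H
  atom 10: C, bond orders sum to 3 (valence 4) → 1 H
  atom 11: C, bond orders sum to 4 (valence 4) → 0 H
  atom 12: C, bond orders sum to 3 (valence 4) → 1 H
  atom 13: C, bond orders sum to 3 (valence 4) → 1 H
  atom 14: C, bond orders sum to 3 (valence 4) → 1 H
  atom 15: C, bond orders sum to 4 (valence 4) → 0 H
  atom 16: C, bond orders sum to 3 (valence 4) → 1 H
  atom 17: O, bond orders sum to 2 (valence 2) → 0 H
  atom 18: C, bond orders sum to 1 (valence 4) → 3 H
Totals → C:15, H:15, N:1, O:2.

C15H15NO2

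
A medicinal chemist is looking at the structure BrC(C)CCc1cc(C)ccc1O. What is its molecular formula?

C11H15BrO

Walk through each heavy atom and fill implicit hydrogens from standard valence (C 4, N 3, O 2, S 2, halogen 1); for lowercase aromatic atoms, an aromatic c carries 1 H when it has two neighbours and 0 H with three, and aromatic n carries 0 H:
  atom 1: Br (halogen, monovalent) → 0 H
  atom 2: C, bond orders sum to 3 (valence 4) → 1 H
  atom 3: C, bond orders sum to 1 (valence 4) → 3 H
  atom 4: C, bond orders sum to 2 (valence 4) → 2 H
  atom 5: C, bond orders sum to 2 (valence 4) → 2 H
  atom 6: aromatic c, 3 neighbours → 0 H
  atom 7: aromatic c, 2 neighbours → 1 H
  atom 8: aromatic c, 3 neighbours → 0 H
  atom 9: C, bond orders sum to 1 (valence 4) → 3 H
  atom 10: aromatic c, 2 neighbours → 1 H
  atom 11: aromatic c, 2 neighbours → 1 H
  atom 12: aromatic c, 3 neighbours → 0 H
  atom 13: O, bond orders sum to 1 (valence 2) → 1 H
Totals → C:11, H:15, Br:1, O:1.
In Hill order: C11H15BrO.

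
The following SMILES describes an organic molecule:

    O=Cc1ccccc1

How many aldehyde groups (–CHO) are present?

1

The aldehyde motif appears at heavy-atom position 2 in the SMILES.
Aldehyde count: 1.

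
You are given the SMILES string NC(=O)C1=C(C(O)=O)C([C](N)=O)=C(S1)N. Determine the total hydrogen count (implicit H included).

7

Walk through each heavy atom and fill implicit hydrogens from standard valence (C 4, N 3, O 2, S 2, halogen 1):
  atom 1: N, bond orders sum to 1 (valence 3) → 2 H
  atom 2: C, bond orders sum to 4 (valence 4) → 0 H
  atom 3: O, bond orders sum to 2 (valence 2) → 0 H
  atom 4: C, bond orders sum to 4 (valence 4) → 0 H
  atom 5: C, bond orders sum to 4 (valence 4) → 0 H
  atom 6: C, bond orders sum to 4 (valence 4) → 0 H
  atom 7: O, bond orders sum to 1 (valence 2) → 1 H
  atom 8: O, bond orders sum to 2 (valence 2) → 0 H
  atom 9: C, bond orders sum to 4 (valence 4) → 0 H
  atom 10: C with explicit H count 0
  atom 11: N, bond orders sum to 1 (valence 3) → 2 H
  atom 12: O, bond orders sum to 2 (valence 2) → 0 H
  atom 13: C, bond orders sum to 4 (valence 4) → 0 H
  atom 14: S, bond orders sum to 2 (valence 2) → 0 H
  atom 15: N, bond orders sum to 1 (valence 3) → 2 H
Total hydrogens: 7.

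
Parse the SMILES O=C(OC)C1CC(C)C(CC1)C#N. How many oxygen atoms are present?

Scan the SMILES for O atoms (remember two-letter symbols like Cl and Br are single atoms).
Oxygen count: 2.

2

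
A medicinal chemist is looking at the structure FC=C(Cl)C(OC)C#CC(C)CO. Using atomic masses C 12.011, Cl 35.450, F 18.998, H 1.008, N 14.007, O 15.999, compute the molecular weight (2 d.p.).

206.64 g/mol

First, the molecular formula is C9H12ClFO2 (counting implicit H from valence).
  C: 9 × 12.011 = 108.099
  Cl: 1 × 35.450 = 35.450
  F: 1 × 18.998 = 18.998
  H: 12 × 1.008 = 12.096
  O: 2 × 15.999 = 31.998
Sum: 9×12.011 + 1×35.450 + 1×18.998 + 12×1.008 + 2×15.999 = 206.641 → 206.64 g/mol.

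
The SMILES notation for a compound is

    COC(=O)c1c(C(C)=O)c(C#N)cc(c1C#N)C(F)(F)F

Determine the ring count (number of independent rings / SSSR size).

1

In SMILES, each pair of matching ring-closure digits denotes one ring-closing bond; the number of such bonds equals the number of independent rings.
Ring-closure bonds here: 1.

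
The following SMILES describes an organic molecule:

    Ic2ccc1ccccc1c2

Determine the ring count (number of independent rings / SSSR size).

In SMILES, each pair of matching ring-closure digits denotes one ring-closing bond; the number of such bonds equals the number of independent rings.
Ring-closure bonds here: 2.

2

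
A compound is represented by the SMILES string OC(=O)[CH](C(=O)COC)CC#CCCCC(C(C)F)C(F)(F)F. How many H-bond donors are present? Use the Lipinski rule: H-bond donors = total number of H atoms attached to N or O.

1

Donors: find every N or O and count the H atoms it carries.
  atom 1 (O): bond orders sum to 1 → 1 H
  atom 3 (O): bond orders sum to 2 → 0 H
  atom 6 (O): bond orders sum to 2 → 0 H
  atom 8 (O): bond orders sum to 2 → 0 H
Lipinski HBD = 1.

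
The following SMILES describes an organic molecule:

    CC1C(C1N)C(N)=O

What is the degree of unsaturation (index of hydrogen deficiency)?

2

Molecular formula: C5H10N2O.
DoU = (2C + 2 + N − H − X) / 2, where X is the halogen count and O/S are ignored.
    = (2·5 + 2 + 2 − 10 − 0) / 2 = 4 / 2 = 2.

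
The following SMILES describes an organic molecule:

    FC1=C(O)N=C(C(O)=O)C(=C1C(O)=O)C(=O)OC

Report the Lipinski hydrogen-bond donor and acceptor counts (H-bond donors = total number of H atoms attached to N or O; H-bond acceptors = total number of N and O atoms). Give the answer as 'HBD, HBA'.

Donors: find every N or O and count the H atoms it carries.
  atom 4 (O): bond orders sum to 1 → 1 H
  atom 5 (N): bond orders sum to 3 → 0 H
  atom 8 (O): bond orders sum to 1 → 1 H
  atom 9 (O): bond orders sum to 2 → 0 H
  atom 13 (O): bond orders sum to 1 → 1 H
  atom 14 (O): bond orders sum to 2 → 0 H
  atom 16 (O): bond orders sum to 2 → 0 H
  atom 17 (O): bond orders sum to 2 → 0 H
Lipinski HBD = 3.
Acceptors: N atoms = 1, O atoms = 7 → HBA = 8.

3, 8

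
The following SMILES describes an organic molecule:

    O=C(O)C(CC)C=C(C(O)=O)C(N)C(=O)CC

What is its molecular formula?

C11H17NO5

Walk through each heavy atom and fill implicit hydrogens from standard valence (C 4, N 3, O 2, S 2, halogen 1):
  atom 1: O, bond orders sum to 2 (valence 2) → 0 H
  atom 2: C, bond orders sum to 4 (valence 4) → 0 H
  atom 3: O, bond orders sum to 1 (valence 2) → 1 H
  atom 4: C, bond orders sum to 3 (valence 4) → 1 H
  atom 5: C, bond orders sum to 2 (valence 4) → 2 H
  atom 6: C, bond orders sum to 1 (valence 4) → 3 H
  atom 7: C, bond orders sum to 3 (valence 4) → 1 H
  atom 8: C, bond orders sum to 4 (valence 4) → 0 H
  atom 9: C, bond orders sum to 4 (valence 4) → 0 H
  atom 10: O, bond orders sum to 1 (valence 2) → 1 H
  atom 11: O, bond orders sum to 2 (valence 2) → 0 H
  atom 12: C, bond orders sum to 3 (valence 4) → 1 H
  atom 13: N, bond orders sum to 1 (valence 3) → 2 H
  atom 14: C, bond orders sum to 4 (valence 4) → 0 H
  atom 15: O, bond orders sum to 2 (valence 2) → 0 H
  atom 16: C, bond orders sum to 2 (valence 4) → 2 H
  atom 17: C, bond orders sum to 1 (valence 4) → 3 H
Totals → C:11, H:17, N:1, O:5.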